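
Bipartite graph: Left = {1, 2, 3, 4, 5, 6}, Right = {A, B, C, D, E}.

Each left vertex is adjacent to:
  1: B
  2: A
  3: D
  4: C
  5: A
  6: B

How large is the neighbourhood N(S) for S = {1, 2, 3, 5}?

3

The union of neighbours of {1, 2, 3, 5} is {A, B, D}, which has 3 elements.
Since |N(S)| = 3 < |S| = 4, Hall's condition fails for this subset.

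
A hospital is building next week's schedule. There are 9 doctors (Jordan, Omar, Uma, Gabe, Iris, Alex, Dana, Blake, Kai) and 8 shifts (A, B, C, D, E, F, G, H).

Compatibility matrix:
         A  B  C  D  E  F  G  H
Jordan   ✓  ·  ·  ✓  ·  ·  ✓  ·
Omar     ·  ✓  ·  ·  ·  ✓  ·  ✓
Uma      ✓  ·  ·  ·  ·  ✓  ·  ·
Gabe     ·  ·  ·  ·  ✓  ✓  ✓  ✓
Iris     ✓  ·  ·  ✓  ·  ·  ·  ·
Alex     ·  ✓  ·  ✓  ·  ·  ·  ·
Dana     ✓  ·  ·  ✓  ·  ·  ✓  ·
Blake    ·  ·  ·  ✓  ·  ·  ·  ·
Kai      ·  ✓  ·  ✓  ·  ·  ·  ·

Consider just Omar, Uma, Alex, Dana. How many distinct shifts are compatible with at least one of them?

6

The union of neighbours of {Omar, Uma, Alex, Dana} is {A, B, D, F, G, H}, which has 6 elements.
Since |N(S)| = 6 ≥ |S| = 4, Hall's condition holds for this subset.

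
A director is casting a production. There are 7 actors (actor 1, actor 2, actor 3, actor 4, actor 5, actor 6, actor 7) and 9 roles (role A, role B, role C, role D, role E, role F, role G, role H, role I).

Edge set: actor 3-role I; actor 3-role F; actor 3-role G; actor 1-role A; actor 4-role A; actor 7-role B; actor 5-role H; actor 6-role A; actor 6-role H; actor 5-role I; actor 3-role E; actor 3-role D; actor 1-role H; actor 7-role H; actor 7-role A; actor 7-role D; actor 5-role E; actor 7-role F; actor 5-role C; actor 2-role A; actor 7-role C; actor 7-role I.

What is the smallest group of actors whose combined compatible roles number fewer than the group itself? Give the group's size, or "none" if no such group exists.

2

Take S = {actor 2, actor 4}. Its neighbourhood is {role A}, so |N(S)| = 1 < |S| = 2.
No single vertex violates Hall's condition since each has at least one neighbour, so 2 is the minimum.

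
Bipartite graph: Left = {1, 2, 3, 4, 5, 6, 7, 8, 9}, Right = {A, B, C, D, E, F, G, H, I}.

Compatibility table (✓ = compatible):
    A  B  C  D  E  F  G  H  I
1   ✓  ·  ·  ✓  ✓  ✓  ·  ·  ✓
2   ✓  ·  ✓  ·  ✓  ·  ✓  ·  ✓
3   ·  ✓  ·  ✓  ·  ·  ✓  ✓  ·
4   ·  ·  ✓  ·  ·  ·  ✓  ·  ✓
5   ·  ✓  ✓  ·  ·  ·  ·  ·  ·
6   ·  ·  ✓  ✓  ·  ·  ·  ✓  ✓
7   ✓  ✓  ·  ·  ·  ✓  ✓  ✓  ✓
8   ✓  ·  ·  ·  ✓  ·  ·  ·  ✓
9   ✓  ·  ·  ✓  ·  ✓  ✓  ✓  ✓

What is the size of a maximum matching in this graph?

For example, pair 1→F, 2→E, 3→H, 4→C, 5→B, 6→D, 7→A, 8→I, 9→G.
All 9 left vertices are matched, so no larger matching exists.

9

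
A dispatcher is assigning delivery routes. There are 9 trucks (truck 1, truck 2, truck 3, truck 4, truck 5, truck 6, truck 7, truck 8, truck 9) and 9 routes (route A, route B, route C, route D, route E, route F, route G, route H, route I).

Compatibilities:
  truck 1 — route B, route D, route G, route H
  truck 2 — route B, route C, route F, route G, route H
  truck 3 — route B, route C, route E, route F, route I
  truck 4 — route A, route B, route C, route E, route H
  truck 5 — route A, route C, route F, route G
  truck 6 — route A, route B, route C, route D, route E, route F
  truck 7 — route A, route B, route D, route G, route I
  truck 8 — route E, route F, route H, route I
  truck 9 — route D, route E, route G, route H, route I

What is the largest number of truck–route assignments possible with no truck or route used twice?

9

A valid assignment of size 9: truck 1→route B, truck 2→route F, truck 3→route I, truck 4→route C, truck 5→route A, truck 6→route D, truck 7→route G, truck 8→route H, truck 9→route E.
All 9 trucks are matched, so no larger matching exists.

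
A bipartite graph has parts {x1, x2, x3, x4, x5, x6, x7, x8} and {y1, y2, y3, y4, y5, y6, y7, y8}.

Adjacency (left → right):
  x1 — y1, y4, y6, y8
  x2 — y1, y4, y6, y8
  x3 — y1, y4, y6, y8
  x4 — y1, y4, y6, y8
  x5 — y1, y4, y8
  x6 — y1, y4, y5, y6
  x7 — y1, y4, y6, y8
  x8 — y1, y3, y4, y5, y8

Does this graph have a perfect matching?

The set {x1, x2, x3, x4, x5, x7} has only 4 neighbours ({y1, y4, y6, y8}), so by Hall's theorem at most 6 of the 8 left vertices can be matched.
Hence no matching covers every left vertex.

No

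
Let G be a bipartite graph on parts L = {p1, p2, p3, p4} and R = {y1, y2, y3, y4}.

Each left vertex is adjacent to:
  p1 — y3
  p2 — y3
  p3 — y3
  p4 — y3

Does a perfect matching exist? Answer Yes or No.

No

The set {p1, p2, p3, p4} has only 1 neighbour ({y3}), so by Hall's theorem at most 1 of the 4 left vertices can be matched.
Hence no matching covers every left vertex.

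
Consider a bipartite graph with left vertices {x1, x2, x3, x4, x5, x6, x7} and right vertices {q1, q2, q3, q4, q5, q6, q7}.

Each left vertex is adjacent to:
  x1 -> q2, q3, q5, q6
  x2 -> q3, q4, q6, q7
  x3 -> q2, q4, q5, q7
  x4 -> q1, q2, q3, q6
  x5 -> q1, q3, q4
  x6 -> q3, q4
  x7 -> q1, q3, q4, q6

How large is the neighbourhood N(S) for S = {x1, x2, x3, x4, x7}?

7

The union of neighbours of {x1, x2, x3, x4, x7} is {q1, q2, q3, q4, q5, q6, q7}, which has 7 elements.
Since |N(S)| = 7 ≥ |S| = 5, Hall's condition holds for this subset.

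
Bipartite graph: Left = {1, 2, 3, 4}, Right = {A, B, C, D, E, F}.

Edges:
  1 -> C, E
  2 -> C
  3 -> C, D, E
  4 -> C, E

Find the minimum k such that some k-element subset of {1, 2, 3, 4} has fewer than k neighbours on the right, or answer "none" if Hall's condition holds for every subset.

3

Take S = {1, 2, 4}. Its neighbourhood is {C, E}, so |N(S)| = 2 < |S| = 3.
Every subset of size less than 3 has at least as many neighbours as members, so 3 is the minimum.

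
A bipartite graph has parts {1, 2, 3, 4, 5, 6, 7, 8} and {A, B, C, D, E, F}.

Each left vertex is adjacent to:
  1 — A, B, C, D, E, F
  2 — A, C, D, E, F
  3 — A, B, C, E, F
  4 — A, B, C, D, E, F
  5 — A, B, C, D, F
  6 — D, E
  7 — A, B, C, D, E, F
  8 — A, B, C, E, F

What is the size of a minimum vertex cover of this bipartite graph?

{A, B, C, D, E, F} is a vertex cover of size 6: every edge has an endpoint in this set.
No smaller cover exists because 1–D, 2–C, 3–F, 4–A, 5–B, 6–E is a matching of size 6, and a cover must include an endpoint of each of these disjoint edges (König's theorem).

6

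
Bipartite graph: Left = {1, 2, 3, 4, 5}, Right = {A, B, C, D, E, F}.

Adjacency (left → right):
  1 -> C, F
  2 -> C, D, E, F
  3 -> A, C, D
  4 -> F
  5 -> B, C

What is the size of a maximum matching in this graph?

5

One maximum matching: 1–C, 2–E, 3–D, 4–F, 5–B.
This saturates every left vertex, so 5 is the maximum.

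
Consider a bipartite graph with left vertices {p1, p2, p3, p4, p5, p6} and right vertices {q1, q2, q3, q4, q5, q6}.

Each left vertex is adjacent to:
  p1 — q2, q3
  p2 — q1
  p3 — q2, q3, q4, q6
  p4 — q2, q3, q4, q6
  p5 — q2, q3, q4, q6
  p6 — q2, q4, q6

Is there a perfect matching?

The set {p1, p3, p4, p5, p6} has only 4 neighbours ({q2, q3, q4, q6}), so by Hall's theorem at most 5 of the 6 left vertices can be matched.
Hence no matching covers every left vertex.

No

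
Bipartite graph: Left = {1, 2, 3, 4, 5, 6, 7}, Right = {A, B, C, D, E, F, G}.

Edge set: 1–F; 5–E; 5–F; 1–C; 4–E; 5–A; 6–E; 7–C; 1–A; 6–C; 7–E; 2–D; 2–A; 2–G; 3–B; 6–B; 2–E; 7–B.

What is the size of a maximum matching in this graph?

For example, pair 1–F, 2–D, 3–B, 4–E, 5–A, 6–C.
The set {3, 4, 6, 7} has only 3 neighbours ({B, C, E}), so by Hall's theorem at most 6 of the 7 left vertices can be matched.

6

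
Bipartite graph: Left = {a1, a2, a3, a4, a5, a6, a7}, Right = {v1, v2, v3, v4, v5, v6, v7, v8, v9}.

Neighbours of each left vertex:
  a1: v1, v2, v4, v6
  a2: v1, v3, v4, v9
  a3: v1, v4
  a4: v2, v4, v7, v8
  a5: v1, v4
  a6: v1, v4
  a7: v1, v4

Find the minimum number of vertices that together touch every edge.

5

A maximum matching has 5 edges (e.g. a1–v2, a2–v3, a3–v4, a4–v7, a5–v1).
By König's theorem the minimum vertex cover has the same size. One such cover is {a1, a2, a4, v1, v4}.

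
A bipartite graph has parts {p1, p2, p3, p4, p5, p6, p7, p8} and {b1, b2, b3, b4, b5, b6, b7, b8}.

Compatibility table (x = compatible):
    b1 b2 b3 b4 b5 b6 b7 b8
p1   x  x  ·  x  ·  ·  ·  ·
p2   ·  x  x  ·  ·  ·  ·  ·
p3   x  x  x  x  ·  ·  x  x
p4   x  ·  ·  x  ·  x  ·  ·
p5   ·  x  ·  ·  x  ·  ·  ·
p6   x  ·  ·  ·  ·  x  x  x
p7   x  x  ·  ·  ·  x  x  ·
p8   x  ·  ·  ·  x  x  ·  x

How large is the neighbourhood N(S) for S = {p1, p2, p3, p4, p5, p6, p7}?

The union of neighbours of {p1, p2, p3, p4, p5, p6, p7} is {b1, b2, b3, b4, b5, b6, b7, b8}, which has 8 elements.
Since |N(S)| = 8 ≥ |S| = 7, Hall's condition holds for this subset.

8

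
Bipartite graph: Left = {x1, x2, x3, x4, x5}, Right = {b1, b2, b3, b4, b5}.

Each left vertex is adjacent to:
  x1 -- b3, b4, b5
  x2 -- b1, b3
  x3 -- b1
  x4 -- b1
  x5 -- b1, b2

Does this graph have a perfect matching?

The set {x3, x4} has only 1 neighbour ({b1}), so by Hall's theorem at most 4 of the 5 left vertices can be matched.
Hence no matching covers every left vertex.

No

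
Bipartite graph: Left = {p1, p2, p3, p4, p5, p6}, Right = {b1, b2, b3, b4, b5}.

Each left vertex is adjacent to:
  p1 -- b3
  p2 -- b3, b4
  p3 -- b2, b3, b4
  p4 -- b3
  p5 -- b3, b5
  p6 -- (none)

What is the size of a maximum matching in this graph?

4

For example, pair p1-b3, p2-b4, p3-b2, p5-b5.
The set {p1, p4, p6} has only 1 neighbour ({b3}), so by Hall's theorem at most 4 of the 6 left vertices can be matched.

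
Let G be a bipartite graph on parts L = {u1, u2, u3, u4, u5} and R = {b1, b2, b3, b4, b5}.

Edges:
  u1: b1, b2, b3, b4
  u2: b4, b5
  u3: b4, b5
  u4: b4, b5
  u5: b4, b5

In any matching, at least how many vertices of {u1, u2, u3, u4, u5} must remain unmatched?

For example, pair u1→b3, u2→b4, u3→b5.
The set {u2, u3, u4, u5} has only 2 neighbours ({b4, b5}), so by Hall's theorem at most 3 of the 5 left vertices can be matched.
That matches 3 of the 5, leaving 2 unmatched; no matching can do better.

2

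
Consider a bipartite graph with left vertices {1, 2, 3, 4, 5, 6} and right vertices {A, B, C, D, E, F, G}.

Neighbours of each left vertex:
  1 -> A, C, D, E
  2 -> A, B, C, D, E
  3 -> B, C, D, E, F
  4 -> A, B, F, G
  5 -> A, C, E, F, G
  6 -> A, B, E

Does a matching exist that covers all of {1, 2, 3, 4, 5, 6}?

One maximum matching: 1→C, 2→A, 3→E, 4→F, 5→G, 6→B.
All 6 left vertices are covered.

Yes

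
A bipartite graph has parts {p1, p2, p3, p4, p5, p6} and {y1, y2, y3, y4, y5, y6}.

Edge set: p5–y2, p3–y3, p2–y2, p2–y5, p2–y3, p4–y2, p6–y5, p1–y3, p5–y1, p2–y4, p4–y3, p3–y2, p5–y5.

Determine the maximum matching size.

A valid assignment of size 5: p1–y3, p2–y4, p3–y2, p5–y1, p6–y5.
The set {p1, p3, p4} has only 2 neighbours ({y2, y3}), so by Hall's theorem at most 5 of the 6 left vertices can be matched.

5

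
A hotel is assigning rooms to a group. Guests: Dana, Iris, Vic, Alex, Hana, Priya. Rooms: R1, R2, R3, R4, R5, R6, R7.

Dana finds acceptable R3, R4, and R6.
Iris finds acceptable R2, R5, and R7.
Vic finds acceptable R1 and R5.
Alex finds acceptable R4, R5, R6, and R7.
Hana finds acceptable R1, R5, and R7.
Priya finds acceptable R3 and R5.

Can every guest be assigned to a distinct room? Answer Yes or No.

A valid assignment of size 6: Dana-R6, Iris-R2, Vic-R1, Alex-R4, Hana-R7, Priya-R5.
All 6 guests are covered.

Yes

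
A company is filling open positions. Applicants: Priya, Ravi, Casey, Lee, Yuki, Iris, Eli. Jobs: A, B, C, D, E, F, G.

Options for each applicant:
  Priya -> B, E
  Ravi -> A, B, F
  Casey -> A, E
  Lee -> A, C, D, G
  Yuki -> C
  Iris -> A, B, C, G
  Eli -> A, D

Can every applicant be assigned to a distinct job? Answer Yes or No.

A valid assignment of size 7: Priya→E, Ravi→F, Casey→A, Lee→G, Yuki→C, Iris→B, Eli→D.
Every applicant is matched, so this is a perfect matching.

Yes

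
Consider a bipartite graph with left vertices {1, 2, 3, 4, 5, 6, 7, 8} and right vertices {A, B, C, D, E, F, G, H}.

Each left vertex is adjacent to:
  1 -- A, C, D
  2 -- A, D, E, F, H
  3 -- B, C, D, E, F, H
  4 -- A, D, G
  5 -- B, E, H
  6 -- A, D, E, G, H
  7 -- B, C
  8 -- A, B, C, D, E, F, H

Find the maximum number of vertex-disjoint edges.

One maximum matching: 1→D, 2→E, 3→F, 4→G, 5→B, 6→H, 7→C, 8→A.
This saturates every left vertex, so 8 is the maximum.

8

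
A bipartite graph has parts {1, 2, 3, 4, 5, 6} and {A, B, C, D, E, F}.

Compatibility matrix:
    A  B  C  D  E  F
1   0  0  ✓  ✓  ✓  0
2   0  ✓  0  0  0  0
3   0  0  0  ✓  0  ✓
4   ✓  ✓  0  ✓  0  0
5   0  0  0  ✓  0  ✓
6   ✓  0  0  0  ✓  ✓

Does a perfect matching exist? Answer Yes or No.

Yes

For example, pair 1-C, 2-B, 3-D, 4-A, 5-F, 6-E.
Every left vertex is matched, so this is a perfect matching.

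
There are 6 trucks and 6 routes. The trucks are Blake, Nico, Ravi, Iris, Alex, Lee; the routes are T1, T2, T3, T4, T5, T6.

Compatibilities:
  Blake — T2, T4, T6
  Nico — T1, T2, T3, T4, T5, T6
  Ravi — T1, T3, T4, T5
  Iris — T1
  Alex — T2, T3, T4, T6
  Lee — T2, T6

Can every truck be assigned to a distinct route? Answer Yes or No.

Yes

A valid assignment of size 6: Blake–T2, Nico–T3, Ravi–T5, Iris–T1, Alex–T4, Lee–T6.
All 6 trucks are covered.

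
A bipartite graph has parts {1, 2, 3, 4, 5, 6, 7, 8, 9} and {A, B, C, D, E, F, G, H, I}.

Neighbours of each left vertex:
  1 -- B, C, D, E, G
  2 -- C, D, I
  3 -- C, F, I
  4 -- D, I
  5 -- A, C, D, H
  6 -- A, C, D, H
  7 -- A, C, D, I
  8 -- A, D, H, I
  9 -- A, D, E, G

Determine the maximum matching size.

8

For example, pair 1-G, 2-C, 3-F, 4-D, 5-A, 6-H, 7-I, 9-E.
The set {2, 4, 5, 6, 7, 8} has only 5 neighbours ({A, C, D, H, I}), so by Hall's theorem at most 8 of the 9 left vertices can be matched.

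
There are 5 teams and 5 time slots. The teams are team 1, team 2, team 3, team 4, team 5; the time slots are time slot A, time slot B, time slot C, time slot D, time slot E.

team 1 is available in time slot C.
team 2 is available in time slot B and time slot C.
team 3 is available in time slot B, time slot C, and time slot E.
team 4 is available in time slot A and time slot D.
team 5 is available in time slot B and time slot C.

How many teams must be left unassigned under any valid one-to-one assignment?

1

For example, pair team 1–time slot C, team 2–time slot B, team 3–time slot E, team 4–time slot D.
The set {team 1, team 2, team 5} has only 2 neighbours ({time slot B, time slot C}), so by Hall's theorem at most 4 of the 5 teams can be matched.
That matches 4 of the 5, leaving 1 unmatched; no matching can do better.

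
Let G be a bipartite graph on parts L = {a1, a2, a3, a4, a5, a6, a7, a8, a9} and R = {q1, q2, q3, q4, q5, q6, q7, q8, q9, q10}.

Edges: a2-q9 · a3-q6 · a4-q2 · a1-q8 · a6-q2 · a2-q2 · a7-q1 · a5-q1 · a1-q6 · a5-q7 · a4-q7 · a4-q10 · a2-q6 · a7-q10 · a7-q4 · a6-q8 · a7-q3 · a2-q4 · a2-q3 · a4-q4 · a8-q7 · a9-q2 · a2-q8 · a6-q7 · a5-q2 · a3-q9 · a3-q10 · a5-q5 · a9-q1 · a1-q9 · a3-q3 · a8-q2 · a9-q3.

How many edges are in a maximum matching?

For example, pair a1-q9, a2-q4, a3-q6, a4-q10, a5-q5, a6-q8, a7-q3, a8-q7, a9-q2.
This saturates every left vertex, so 9 is the maximum.

9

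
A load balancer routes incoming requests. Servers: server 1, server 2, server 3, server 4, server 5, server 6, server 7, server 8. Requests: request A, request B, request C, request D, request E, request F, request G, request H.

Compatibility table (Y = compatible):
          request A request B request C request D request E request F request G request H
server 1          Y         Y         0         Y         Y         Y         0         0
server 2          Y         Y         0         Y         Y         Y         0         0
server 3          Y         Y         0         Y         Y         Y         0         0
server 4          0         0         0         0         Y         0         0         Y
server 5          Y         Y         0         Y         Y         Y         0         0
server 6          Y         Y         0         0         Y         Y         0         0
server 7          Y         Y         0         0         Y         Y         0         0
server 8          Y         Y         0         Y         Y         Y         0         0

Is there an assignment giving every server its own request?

No

The set {server 1, server 2, server 3, server 5, server 6, server 7, server 8} has only 5 neighbours ({request A, request B, request D, request E, request F}), so by Hall's theorem at most 6 of the 8 servers can be matched.
Hence no matching covers every server.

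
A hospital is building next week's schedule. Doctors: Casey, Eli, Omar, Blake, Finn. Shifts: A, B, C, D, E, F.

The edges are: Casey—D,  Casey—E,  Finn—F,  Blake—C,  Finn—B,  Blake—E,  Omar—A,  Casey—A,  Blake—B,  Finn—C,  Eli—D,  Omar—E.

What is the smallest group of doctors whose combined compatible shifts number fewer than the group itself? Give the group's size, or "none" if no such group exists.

A matching saturating every doctor exists, for instance Casey→A, Eli→D, Omar→E, Blake→C, Finn→B.
By Hall's marriage theorem, this means |N(S)| ≥ |S| for every subset S, so no violating subset exists.

none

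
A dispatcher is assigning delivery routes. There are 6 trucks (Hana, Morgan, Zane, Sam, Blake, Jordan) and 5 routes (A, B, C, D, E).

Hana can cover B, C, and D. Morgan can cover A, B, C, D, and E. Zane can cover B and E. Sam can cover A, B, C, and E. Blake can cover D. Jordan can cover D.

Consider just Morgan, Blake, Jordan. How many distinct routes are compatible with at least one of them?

5

The union of neighbours of {Morgan, Blake, Jordan} is {A, B, C, D, E}, which has 5 elements.
Since |N(S)| = 5 ≥ |S| = 3, Hall's condition holds for this subset.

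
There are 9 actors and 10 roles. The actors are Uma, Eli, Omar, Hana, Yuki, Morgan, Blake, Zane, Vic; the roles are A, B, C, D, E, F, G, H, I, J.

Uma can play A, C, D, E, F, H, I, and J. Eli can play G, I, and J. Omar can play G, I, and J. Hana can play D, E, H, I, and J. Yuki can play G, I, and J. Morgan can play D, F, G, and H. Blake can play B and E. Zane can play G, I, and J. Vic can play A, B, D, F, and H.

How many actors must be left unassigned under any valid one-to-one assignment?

A valid assignment of size 8: Uma→E, Eli→I, Omar→G, Hana→H, Yuki→J, Morgan→F, Blake→B, Vic→A.
The set {Eli, Omar, Yuki, Zane} has only 3 neighbours ({G, I, J}), so by Hall's theorem at most 8 of the 9 actors can be matched.
That matches 8 of the 9, leaving 1 unmatched; no matching can do better.

1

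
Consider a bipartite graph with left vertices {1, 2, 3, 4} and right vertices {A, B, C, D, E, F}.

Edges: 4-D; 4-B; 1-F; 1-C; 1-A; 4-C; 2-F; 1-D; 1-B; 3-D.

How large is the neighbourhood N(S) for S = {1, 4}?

The union of neighbours of {1, 4} is {A, B, C, D, F}, which has 5 elements.
Since |N(S)| = 5 ≥ |S| = 2, Hall's condition holds for this subset.

5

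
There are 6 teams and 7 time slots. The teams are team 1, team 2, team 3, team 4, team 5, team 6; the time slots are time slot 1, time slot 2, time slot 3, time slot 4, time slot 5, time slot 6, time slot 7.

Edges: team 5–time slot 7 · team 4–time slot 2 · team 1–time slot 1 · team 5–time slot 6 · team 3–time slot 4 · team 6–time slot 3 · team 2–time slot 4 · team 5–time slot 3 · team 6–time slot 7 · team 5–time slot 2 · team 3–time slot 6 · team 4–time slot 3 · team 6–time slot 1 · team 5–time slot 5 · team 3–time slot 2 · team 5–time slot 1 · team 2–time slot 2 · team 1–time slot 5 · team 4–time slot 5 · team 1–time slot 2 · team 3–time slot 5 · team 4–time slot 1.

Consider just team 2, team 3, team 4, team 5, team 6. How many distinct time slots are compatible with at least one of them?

7

The union of neighbours of {team 2, team 3, team 4, team 5, team 6} is {time slot 1, time slot 2, time slot 3, time slot 4, time slot 5, time slot 6, time slot 7}, which has 7 elements.
Since |N(S)| = 7 ≥ |S| = 5, Hall's condition holds for this subset.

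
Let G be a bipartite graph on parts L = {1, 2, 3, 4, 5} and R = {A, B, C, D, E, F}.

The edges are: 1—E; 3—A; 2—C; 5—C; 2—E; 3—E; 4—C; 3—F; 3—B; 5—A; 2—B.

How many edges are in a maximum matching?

5

One maximum matching: 1-E, 2-B, 3-F, 4-C, 5-A.
All 5 left vertices are matched, so no larger matching exists.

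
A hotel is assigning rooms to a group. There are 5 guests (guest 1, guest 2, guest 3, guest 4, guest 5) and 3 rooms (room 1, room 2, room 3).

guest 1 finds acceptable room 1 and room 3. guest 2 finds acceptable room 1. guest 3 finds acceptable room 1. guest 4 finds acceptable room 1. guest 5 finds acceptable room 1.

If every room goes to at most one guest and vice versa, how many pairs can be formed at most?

2

One maximum matching: guest 1-room 3, guest 2-room 1.
The set {guest 2, guest 3, guest 4, guest 5} has only 1 neighbour ({room 1}), so by Hall's theorem at most 2 of the 5 guests can be matched.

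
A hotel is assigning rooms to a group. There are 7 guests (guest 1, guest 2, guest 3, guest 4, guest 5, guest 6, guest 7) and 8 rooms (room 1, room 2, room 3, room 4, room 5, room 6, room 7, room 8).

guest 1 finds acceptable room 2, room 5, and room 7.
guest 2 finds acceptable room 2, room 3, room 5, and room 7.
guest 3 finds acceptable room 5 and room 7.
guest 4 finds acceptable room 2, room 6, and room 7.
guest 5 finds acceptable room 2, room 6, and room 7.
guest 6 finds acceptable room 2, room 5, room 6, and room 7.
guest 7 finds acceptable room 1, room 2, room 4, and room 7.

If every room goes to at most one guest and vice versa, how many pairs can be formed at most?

6

A valid assignment of size 6: guest 1-room 2, guest 2-room 3, guest 3-room 5, guest 4-room 6, guest 5-room 7, guest 7-room 4.
The set {guest 1, guest 3, guest 4, guest 5, guest 6} has only 4 neighbours ({room 2, room 5, room 6, room 7}), so by Hall's theorem at most 6 of the 7 guests can be matched.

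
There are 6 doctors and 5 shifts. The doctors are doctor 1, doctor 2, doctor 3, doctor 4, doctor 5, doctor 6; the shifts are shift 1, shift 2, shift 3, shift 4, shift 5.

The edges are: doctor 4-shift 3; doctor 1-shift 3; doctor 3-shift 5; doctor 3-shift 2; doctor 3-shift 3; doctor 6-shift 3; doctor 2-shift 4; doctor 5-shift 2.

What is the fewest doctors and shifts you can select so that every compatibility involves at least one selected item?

4

{doctor 2, doctor 3, doctor 5, shift 3} is a vertex cover of size 4: every edge has an endpoint in this set.
No smaller cover exists because doctor 1–shift 3, doctor 2–shift 4, doctor 3–shift 5, doctor 5–shift 2 is a matching of size 4, and a cover must include an endpoint of each of these disjoint edges (König's theorem).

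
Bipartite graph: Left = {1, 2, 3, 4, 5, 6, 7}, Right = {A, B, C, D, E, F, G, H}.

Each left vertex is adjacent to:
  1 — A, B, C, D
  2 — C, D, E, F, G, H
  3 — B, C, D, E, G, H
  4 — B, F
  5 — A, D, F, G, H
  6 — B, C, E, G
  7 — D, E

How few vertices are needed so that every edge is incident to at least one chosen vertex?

7

A maximum matching has 7 edges (e.g. 1–C, 2–H, 3–G, 4–F, 5–A, 6–B, 7–E).
By König's theorem the minimum vertex cover has the same size. One such cover is {1, 2, 3, 4, 5, 6, 7}.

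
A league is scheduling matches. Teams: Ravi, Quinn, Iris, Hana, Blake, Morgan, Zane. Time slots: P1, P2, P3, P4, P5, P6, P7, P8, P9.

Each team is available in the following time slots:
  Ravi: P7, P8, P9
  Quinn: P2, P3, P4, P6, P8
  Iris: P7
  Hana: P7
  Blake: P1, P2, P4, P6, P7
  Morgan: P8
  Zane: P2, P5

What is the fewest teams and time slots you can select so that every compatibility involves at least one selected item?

6

The 6 edges Ravi–P9, Quinn–P3, Iris–P7, Blake–P1, Morgan–P8, Zane–P5 form a matching, so any vertex cover needs at least 6 vertices (one per matched edge).
Conversely {Ravi, Quinn, Blake, Morgan, Zane, P7} meets every edge and has exactly 6 vertices, so 6 is optimal.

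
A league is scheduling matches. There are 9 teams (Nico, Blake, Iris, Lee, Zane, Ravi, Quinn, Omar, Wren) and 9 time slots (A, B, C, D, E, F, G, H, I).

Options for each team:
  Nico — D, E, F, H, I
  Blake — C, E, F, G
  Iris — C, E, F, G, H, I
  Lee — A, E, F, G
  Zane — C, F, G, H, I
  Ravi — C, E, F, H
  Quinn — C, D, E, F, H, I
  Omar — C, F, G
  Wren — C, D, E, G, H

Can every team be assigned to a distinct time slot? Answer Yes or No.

No

The set {Nico, Blake, Iris, Zane, Ravi, Quinn, Omar, Wren} has only 7 neighbours ({C, D, E, F, G, H, I}), so by Hall's theorem at most 8 of the 9 teams can be matched.
Hence no matching covers every team.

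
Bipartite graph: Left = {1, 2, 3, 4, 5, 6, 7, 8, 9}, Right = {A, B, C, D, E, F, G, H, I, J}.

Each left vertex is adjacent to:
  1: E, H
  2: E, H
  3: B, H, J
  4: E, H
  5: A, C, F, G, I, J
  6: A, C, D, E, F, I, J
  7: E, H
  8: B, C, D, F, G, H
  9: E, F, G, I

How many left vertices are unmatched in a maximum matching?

For example, pair 1→H, 2→E, 3→J, 5→A, 6→F, 8→B, 9→G.
The set {1, 2, 4, 7} has only 2 neighbours ({E, H}), so by Hall's theorem at most 7 of the 9 left vertices can be matched.
That matches 7 of the 9, leaving 2 unmatched; no matching can do better.

2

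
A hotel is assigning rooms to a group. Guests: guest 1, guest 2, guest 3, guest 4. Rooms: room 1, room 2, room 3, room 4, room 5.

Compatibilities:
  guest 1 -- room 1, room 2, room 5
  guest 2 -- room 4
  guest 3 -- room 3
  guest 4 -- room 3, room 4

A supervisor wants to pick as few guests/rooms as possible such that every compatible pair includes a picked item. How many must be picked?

The 3 edges guest 1–room 5, guest 2–room 4, guest 3–room 3 form a matching, so any vertex cover needs at least 3 vertices (one per matched edge).
Conversely {guest 1, room 3, room 4} meets every edge and has exactly 3 vertices, so 3 is optimal.

3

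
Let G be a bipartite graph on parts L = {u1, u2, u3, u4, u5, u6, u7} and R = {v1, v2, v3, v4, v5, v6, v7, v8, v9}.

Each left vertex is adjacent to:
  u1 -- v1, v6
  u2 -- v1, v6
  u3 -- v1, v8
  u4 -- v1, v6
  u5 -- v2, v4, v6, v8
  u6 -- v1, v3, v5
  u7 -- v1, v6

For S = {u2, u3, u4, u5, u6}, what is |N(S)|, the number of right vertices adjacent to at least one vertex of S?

The union of neighbours of {u2, u3, u4, u5, u6} is {v1, v2, v3, v4, v5, v6, v8}, which has 7 elements.
Since |N(S)| = 7 ≥ |S| = 5, Hall's condition holds for this subset.

7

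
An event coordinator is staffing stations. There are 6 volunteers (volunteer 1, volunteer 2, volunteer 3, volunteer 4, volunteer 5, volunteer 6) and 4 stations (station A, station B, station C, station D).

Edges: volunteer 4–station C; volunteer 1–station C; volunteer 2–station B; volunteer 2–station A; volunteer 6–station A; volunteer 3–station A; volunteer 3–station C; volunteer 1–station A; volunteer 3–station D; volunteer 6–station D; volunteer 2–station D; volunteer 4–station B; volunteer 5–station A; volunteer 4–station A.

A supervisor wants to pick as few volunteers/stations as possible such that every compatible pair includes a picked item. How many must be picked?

4

A maximum matching has 4 edges (e.g. volunteer 1–station C, volunteer 2–station B, volunteer 3–station D, volunteer 4–station A).
By König's theorem the minimum vertex cover has the same size. One such cover is {station A, station B, station C, station D}.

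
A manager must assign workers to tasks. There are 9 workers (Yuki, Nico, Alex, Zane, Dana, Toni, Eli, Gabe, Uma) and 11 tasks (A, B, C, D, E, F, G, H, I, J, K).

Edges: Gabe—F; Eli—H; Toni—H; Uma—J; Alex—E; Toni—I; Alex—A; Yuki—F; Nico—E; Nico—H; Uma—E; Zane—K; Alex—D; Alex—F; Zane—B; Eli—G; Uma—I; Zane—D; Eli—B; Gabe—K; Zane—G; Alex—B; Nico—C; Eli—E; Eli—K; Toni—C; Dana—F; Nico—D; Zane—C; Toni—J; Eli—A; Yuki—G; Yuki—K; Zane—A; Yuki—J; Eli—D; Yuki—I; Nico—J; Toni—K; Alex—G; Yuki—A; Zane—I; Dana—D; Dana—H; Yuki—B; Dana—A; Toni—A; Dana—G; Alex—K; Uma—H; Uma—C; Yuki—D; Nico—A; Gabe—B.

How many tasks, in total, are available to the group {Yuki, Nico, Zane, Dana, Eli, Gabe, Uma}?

The union of neighbours of {Yuki, Nico, Zane, Dana, Eli, Gabe, Uma} is {A, B, C, D, E, F, G, H, I, J, K}, which has 11 elements.
Since |N(S)| = 11 ≥ |S| = 7, Hall's condition holds for this subset.

11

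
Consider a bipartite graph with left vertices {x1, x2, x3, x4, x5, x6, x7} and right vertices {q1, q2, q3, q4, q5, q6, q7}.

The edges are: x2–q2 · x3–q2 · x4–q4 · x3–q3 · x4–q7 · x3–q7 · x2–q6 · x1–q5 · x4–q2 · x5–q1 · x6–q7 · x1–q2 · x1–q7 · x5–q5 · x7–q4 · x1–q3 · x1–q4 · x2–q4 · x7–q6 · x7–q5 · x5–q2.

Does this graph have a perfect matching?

Yes

A valid assignment of size 7: x1–q5, x2–q2, x3–q3, x4–q4, x5–q1, x6–q7, x7–q6.
Every left vertex is matched, so this is a perfect matching.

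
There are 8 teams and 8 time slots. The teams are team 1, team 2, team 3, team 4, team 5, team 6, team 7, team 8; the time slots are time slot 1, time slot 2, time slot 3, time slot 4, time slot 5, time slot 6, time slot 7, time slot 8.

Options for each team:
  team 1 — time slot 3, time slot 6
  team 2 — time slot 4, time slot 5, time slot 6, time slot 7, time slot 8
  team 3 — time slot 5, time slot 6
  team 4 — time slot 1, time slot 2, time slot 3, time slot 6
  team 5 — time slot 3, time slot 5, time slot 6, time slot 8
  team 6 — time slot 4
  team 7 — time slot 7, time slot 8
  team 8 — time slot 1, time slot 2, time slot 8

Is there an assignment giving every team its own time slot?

A valid assignment of size 8: team 1-time slot 6, team 2-time slot 7, team 3-time slot 5, team 4-time slot 1, team 5-time slot 3, team 6-time slot 4, team 7-time slot 8, team 8-time slot 2.
Every team is matched, so this is a perfect matching.

Yes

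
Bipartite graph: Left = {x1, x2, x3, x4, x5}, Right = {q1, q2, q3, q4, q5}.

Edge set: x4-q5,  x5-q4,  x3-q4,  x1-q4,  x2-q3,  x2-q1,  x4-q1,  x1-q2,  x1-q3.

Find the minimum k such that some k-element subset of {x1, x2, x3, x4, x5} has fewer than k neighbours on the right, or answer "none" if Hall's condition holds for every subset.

2

Take S = {x3, x5}. Its neighbourhood is {q4}, so |N(S)| = 1 < |S| = 2.
No single vertex violates Hall's condition since each has at least one neighbour, so 2 is the minimum.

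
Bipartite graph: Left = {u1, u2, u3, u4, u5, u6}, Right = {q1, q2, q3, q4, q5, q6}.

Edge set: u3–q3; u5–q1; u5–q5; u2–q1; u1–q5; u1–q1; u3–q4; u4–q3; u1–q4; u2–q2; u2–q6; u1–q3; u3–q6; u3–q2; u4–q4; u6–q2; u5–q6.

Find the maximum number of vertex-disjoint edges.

6

One maximum matching: u1-q4, u2-q1, u3-q6, u4-q3, u5-q5, u6-q2.
This saturates every left vertex, so 6 is the maximum.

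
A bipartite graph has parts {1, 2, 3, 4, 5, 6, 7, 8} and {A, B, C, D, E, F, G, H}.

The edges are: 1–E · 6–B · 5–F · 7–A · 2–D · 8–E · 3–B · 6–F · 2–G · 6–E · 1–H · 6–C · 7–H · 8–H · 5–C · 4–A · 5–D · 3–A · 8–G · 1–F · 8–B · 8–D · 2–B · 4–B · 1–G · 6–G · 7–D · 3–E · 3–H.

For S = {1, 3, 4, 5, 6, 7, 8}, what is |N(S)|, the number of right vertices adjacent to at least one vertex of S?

8

The union of neighbours of {1, 3, 4, 5, 6, 7, 8} is {A, B, C, D, E, F, G, H}, which has 8 elements.
Since |N(S)| = 8 ≥ |S| = 7, Hall's condition holds for this subset.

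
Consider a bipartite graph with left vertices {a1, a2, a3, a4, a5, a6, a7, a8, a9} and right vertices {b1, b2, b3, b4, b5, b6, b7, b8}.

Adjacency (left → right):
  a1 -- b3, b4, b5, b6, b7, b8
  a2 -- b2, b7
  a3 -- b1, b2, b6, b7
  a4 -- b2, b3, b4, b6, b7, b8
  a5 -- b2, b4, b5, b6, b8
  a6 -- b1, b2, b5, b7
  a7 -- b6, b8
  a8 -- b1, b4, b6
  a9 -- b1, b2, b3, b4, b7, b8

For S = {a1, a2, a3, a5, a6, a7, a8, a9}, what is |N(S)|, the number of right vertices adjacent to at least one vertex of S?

The union of neighbours of {a1, a2, a3, a5, a6, a7, a8, a9} is {b1, b2, b3, b4, b5, b6, b7, b8}, which has 8 elements.
Since |N(S)| = 8 ≥ |S| = 8, Hall's condition holds for this subset.

8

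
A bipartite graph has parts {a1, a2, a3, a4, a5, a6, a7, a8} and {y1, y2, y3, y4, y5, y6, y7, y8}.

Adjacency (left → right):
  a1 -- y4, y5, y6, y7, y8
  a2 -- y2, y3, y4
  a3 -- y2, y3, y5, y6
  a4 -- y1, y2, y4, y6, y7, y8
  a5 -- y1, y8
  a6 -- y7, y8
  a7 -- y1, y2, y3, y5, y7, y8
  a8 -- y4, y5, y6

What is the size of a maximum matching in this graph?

A valid assignment of size 8: a1→y7, a2→y2, a3→y5, a4→y6, a5→y1, a6→y8, a7→y3, a8→y4.
This saturates every left vertex, so 8 is the maximum.

8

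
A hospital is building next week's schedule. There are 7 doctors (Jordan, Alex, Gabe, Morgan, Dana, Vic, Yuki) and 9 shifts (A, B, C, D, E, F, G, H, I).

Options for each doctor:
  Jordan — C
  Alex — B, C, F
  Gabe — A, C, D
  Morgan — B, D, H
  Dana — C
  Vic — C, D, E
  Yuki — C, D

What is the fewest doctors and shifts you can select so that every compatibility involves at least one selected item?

6

A maximum matching has 6 edges (e.g. Jordan–C, Alex–F, Gabe–A, Morgan–B, Vic–E, Yuki–D).
By König's theorem the minimum vertex cover has the same size. One such cover is {Alex, Gabe, Morgan, Vic, Yuki, C}.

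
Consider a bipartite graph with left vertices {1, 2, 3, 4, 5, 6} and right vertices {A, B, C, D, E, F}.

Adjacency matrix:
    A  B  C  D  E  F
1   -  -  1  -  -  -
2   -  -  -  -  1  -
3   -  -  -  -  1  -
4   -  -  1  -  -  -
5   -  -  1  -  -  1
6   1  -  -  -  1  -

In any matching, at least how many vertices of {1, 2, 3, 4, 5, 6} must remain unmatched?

For example, pair 1-C, 2-E, 5-F, 6-A.
The set {1, 2, 3, 4} has only 2 neighbours ({C, E}), so by Hall's theorem at most 4 of the 6 left vertices can be matched.
That matches 4 of the 6, leaving 2 unmatched; no matching can do better.

2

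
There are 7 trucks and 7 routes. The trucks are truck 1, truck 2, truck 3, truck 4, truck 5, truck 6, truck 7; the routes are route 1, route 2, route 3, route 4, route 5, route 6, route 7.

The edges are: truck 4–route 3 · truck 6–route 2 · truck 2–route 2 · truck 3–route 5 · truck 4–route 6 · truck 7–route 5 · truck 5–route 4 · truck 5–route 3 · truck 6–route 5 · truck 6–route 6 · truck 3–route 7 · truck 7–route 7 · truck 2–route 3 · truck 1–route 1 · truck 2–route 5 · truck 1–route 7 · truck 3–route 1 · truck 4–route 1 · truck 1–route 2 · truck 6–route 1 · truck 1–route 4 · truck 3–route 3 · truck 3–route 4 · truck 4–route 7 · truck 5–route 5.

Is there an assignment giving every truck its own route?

A valid assignment of size 7: truck 1–route 2, truck 2–route 5, truck 3–route 1, truck 4–route 3, truck 5–route 4, truck 6–route 6, truck 7–route 7.
All 7 trucks are covered.

Yes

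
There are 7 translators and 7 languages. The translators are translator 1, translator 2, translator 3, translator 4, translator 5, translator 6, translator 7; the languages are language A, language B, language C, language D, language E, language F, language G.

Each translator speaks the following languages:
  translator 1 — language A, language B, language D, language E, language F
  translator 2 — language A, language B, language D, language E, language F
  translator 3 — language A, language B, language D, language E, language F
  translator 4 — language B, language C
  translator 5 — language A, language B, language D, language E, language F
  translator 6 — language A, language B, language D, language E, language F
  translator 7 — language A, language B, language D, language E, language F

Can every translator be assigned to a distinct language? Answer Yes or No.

No

The set {translator 1, translator 2, translator 3, translator 5, translator 6, translator 7} has only 5 neighbours ({language A, language B, language D, language E, language F}), so by Hall's theorem at most 6 of the 7 translators can be matched.
Hence no matching covers every translator.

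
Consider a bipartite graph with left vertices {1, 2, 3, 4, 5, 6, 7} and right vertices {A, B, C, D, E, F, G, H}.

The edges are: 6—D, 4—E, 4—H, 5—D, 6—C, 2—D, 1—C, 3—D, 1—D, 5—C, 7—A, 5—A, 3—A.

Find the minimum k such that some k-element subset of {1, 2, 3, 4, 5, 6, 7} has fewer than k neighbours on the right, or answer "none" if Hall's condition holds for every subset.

3

Take S = {1, 2, 6}. Its neighbourhood is {C, D}, so |N(S)| = 2 < |S| = 3.
Every subset of size less than 3 has at least as many neighbours as members, so 3 is the minimum.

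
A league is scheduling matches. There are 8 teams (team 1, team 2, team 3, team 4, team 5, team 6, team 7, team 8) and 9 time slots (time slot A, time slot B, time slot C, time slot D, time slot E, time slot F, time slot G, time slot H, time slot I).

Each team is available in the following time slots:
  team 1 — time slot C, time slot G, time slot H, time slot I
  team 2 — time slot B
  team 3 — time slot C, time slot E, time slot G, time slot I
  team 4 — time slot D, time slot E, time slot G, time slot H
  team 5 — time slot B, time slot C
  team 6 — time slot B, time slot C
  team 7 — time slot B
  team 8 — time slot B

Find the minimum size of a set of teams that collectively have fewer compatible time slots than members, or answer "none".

Take S = {team 2, team 7}. Its neighbourhood is {time slot B}, so |N(S)| = 1 < |S| = 2.
No single vertex violates Hall's condition since each has at least one neighbour, so 2 is the minimum.

2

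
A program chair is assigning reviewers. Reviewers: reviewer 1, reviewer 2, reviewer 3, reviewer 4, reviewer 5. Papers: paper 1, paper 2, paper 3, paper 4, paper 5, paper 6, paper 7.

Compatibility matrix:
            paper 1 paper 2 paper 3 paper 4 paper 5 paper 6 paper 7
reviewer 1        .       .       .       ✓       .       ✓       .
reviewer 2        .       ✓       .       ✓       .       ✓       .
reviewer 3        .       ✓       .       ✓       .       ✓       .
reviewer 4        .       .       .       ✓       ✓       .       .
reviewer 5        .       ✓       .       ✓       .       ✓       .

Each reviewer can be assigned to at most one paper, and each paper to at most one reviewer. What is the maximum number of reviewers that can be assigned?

A valid assignment of size 4: reviewer 1-paper 6, reviewer 2-paper 2, reviewer 3-paper 4, reviewer 4-paper 5.
The set {reviewer 1, reviewer 2, reviewer 3, reviewer 5} has only 3 neighbours ({paper 2, paper 4, paper 6}), so by Hall's theorem at most 4 of the 5 reviewers can be matched.

4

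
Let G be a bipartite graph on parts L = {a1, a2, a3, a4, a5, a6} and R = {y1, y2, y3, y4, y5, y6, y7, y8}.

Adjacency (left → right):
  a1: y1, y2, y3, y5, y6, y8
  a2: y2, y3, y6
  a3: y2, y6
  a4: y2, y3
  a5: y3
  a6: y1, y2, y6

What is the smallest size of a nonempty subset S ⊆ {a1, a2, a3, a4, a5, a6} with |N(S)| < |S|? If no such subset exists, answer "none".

Take S = {a2, a3, a4, a5}. Its neighbourhood is {y2, y3, y6}, so |N(S)| = 3 < |S| = 4.
Every subset of size less than 4 has at least as many neighbours as members, so 4 is the minimum.

4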